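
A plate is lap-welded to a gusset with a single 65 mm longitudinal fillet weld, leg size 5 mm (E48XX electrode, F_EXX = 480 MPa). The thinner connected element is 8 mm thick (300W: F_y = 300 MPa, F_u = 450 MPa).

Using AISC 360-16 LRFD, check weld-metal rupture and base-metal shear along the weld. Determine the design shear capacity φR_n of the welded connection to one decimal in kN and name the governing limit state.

49.6 kN (weld metal governs)

Weld metal: throat = 0.707×5 = 3.535 mm, L = 65 mm. φR_n = 0.75 × 0.6 × 480 × 3.535 × 65 = 49.6 kN.
Base metal shear (8 mm plate): yield φR_n = 1.0×0.6×300×8×65 = 93.6 kN; rupture φR_n = 0.75×0.6×450×8×65 = 105.3 kN; take 93.6 kN (yield).
Governing: min(49.6, 93.6) = 49.6 kN → weld metal.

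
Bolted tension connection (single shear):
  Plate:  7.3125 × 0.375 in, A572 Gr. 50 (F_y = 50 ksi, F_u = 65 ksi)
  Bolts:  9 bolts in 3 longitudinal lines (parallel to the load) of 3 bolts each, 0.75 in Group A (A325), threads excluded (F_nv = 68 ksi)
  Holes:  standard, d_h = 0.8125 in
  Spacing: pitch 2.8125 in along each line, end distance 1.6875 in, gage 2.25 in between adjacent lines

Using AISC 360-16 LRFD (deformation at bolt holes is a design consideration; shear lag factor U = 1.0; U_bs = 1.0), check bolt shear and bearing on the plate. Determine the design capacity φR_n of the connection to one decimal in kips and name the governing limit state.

202.8 kips (bolt shear governs)

Bolt shear: A_b = π(0.75)²/4 = 0.44179 in². φR_n = 0.75 × 68 × 0.44179 × 9 × 1 = 202.8 kips.
Bearing (0.375 in plate, F_u = 65 ksi): end bolts L_c = 1.6875 − 0.8125/2 = 1.28125, R_n = min(1.2×1.28125×0.375×65, 2.4×0.75×0.375×65) = 37.477 kips/bolt; interior L_c = 2.8125 − 0.8125 = 2, R_n = 43.875 kips/bolt. φR_n = 0.75 × (3×37.477 + 6×43.875) = 281.8 kips.
Governing: min(202.8, 281.8) = 202.8 kips → bolt shear.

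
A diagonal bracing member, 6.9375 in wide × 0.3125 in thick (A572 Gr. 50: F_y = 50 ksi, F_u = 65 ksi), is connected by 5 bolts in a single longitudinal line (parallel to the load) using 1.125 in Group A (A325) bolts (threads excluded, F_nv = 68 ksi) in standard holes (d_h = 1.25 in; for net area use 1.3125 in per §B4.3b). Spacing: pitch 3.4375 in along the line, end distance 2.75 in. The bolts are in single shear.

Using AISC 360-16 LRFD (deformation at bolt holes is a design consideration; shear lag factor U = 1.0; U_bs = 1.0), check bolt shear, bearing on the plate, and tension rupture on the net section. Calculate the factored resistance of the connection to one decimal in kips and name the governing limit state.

Bolt shear: A_b = π(1.125)²/4 = 0.99402 in². φR_n = 0.75 × 68 × 0.99402 × 5 × 1 = 253.5 kips.
Bearing (0.3125 in plate, F_u = 65 ksi): end bolts L_c = 2.75 − 1.25/2 = 2.125, R_n = min(1.2×2.125×0.3125×65, 2.4×1.125×0.3125×65) = 51.797 kips/bolt; interior L_c = 3.4375 − 1.25 = 2.1875, R_n = 53.32 kips/bolt. φR_n = 0.75 × (1×51.797 + 4×53.32) = 198.8 kips.
Tension rupture (net): A_n = (6.9375 − 1×1.3125)×0.3125 = 1.7578 in² (U = 1.0, A_e = A_n). φR_n = 0.75 × 65 × 1.7578 = 85.7 kips.
Governing: min(253.5, 198.8, 85.7) = 85.7 kips → net-section rupture.

85.7 kips (net-section rupture governs)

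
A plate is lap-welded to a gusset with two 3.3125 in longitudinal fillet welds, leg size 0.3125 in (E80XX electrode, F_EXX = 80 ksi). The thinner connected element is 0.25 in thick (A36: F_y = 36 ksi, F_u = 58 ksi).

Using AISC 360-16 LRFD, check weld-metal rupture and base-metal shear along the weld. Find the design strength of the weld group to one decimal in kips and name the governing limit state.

Weld metal: throat = 0.707×0.3125 = 0.22094 in, L = 2×3.3125 = 6.625 in. φR_n = 0.75 × 0.6 × 80 × 0.22094 × 6.625 = 52.7 kips.
Base metal shear (0.25 in plate): yield φR_n = 1.0×0.6×36×0.25×6.625 = 35.8 kips; rupture φR_n = 0.75×0.6×58×0.25×6.625 = 43.2 kips; take 35.8 kips (yield).
Governing: min(52.7, 35.8) = 35.8 kips → base-metal shear.

35.8 kips (base-metal shear governs)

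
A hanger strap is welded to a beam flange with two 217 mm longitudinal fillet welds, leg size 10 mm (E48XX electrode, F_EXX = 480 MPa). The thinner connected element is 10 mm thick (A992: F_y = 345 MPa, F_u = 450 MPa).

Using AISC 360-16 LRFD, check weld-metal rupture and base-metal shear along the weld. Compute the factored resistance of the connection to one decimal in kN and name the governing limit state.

Weld metal: throat = 0.707×10 = 7.07 mm, L = 2×217 = 434 mm. φR_n = 0.75 × 0.6 × 480 × 7.07 × 434 = 662.8 kN.
Base metal shear (10 mm plate): yield φR_n = 1.0×0.6×345×10×434 = 898.4 kN; rupture φR_n = 0.75×0.6×450×10×434 = 878.9 kN; take 878.9 kN (rupture).
Governing: min(662.8, 878.9) = 662.8 kN → weld metal.

662.8 kN (weld metal governs)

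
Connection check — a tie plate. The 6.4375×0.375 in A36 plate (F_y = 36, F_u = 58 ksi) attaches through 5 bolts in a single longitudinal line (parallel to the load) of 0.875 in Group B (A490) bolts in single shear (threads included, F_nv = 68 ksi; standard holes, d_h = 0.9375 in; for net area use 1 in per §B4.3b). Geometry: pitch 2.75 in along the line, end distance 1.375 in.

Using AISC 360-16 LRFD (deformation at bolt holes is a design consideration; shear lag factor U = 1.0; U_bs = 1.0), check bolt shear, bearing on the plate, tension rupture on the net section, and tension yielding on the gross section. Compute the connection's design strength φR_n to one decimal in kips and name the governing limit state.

Bolt shear: A_b = π(0.875)²/4 = 0.60132 in². φR_n = 0.75 × 68 × 0.60132 × 5 × 1 = 153.3 kips.
Bearing (0.375 in plate, F_u = 58 ksi): end bolts L_c = 1.375 − 0.9375/2 = 0.90625, R_n = min(1.2×0.90625×0.375×58, 2.4×0.875×0.375×58) = 23.653 kips/bolt; interior L_c = 2.75 − 0.9375 = 1.8125, R_n = 45.675 kips/bolt. φR_n = 0.75 × (1×23.653 + 4×45.675) = 154.8 kips.
Tension rupture (net): A_n = (6.4375 − 1×1)×0.375 = 2.0391 in² (U = 1.0, A_e = A_n). φR_n = 0.75 × 58 × 2.0391 = 88.7 kips.
Tension yield (gross): A_g = 6.4375×0.375 = 2.4141 in². φR_n = 0.90 × 36 × 2.4141 = 78.2 kips.
Governing: min(153.3, 154.8, 88.7, 78.2) = 78.2 kips → gross-section yield.

78.2 kips (gross-section yield governs)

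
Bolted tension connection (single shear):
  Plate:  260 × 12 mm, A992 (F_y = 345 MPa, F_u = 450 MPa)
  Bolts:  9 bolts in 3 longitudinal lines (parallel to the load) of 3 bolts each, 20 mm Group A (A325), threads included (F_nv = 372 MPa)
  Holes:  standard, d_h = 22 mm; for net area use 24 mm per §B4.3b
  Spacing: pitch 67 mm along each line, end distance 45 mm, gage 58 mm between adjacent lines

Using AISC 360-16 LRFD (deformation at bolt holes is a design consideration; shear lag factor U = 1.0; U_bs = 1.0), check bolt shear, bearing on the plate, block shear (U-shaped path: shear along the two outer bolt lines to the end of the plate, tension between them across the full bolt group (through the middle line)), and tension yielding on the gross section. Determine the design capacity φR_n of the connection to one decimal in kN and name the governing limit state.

Bolt shear: A_b = π(20)²/4 = 314.16 mm². φR_n = 0.75 × 372 × 314.16 × 9 × 1 = 788.9 kN.
Bearing (12 mm plate, F_u = 450 MPa): end bolts L_c = 45 − 22/2 = 34, R_n = min(1.2×34×12×450, 2.4×20×12×450) = 220.32 kN/bolt; interior L_c = 67 − 22 = 45, R_n = 259.2 kN/bolt. φR_n = 0.75 × (3×220.32 + 6×259.2) = 1662.1 kN.
Block shear: shear path 2×[45+2×67] = 2×179 mm, A_gv = 4296, A_nv = 2×(179 − 2.5×24)×12 = 2856 mm²; tension across gage: (116 − 2×24)×12 = 816 mm². R_n = min(0.6×450×2856, 0.6×345×4296) + 1.0×450×816 = min(771.12, 889.27) + 367.2 = 1138.3 kN. φR_n = 0.75 × 1138.3 = 853.7 kN.
Tension yield (gross): A_g = 260×12 = 3120 mm². φR_n = 0.90 × 345 × 3120 = 968.8 kN.
Governing: min(788.9, 1662.1, 853.7, 968.8) = 788.9 kN → bolt shear.

788.9 kN (bolt shear governs)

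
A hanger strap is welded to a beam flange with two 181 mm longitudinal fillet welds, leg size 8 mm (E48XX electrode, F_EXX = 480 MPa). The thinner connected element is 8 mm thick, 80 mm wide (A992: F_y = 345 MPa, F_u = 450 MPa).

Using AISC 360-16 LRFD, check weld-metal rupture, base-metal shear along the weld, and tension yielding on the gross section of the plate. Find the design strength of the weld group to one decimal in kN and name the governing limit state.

Weld metal: throat = 0.707×8 = 5.656 mm, L = 2×181 = 362 mm. φR_n = 0.75 × 0.6 × 480 × 5.656 × 362 = 442.3 kN.
Base metal shear (8 mm plate): yield φR_n = 1.0×0.6×345×8×362 = 599.5 kN; rupture φR_n = 0.75×0.6×450×8×362 = 586.4 kN; take 586.4 kN (rupture).
Tension yield (gross): A_g = 80×8 = 640 mm². φR_n = 0.90 × 345 × 640 = 198.7 kN.
Governing: min(442.3, 586.4, 198.7) = 198.7 kN → gross-section yield.

198.7 kN (gross-section yield governs)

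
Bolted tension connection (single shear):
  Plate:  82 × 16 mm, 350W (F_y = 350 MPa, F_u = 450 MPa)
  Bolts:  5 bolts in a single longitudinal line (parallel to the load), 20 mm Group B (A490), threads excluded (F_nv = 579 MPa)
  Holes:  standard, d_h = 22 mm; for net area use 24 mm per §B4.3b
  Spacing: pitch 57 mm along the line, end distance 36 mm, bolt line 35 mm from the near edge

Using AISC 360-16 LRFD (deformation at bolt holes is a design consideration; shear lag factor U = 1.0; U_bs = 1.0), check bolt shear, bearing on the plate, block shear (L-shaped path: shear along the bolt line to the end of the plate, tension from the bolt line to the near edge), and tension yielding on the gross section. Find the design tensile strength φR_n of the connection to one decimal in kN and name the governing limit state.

Bolt shear: A_b = π(20)²/4 = 314.16 mm². φR_n = 0.75 × 579 × 314.16 × 5 × 1 = 682.1 kN.
Bearing (16 mm plate, F_u = 450 MPa): end bolts L_c = 36 − 22/2 = 25, R_n = min(1.2×25×16×450, 2.4×20×16×450) = 216 kN/bolt; interior L_c = 57 − 22 = 35, R_n = 302.4 kN/bolt. φR_n = 0.75 × (1×216 + 4×302.4) = 1069.2 kN.
Block shear: shear path 1×[36+4×57] = 1×264 mm, A_gv = 4224, A_nv = 1×(264 − 4.5×24)×16 = 2496 mm²; tension to near edge: (35 − 0.5×24)×16 = 368 mm². R_n = min(0.6×450×2496, 0.6×350×4224) + 1.0×450×368 = min(673.92, 887.04) + 165.6 = 839.52 kN. φR_n = 0.75 × 839.52 = 629.6 kN.
Tension yield (gross): A_g = 82×16 = 1312 mm². φR_n = 0.90 × 350 × 1312 = 413.3 kN.
Governing: min(682.1, 1069.2, 629.6, 413.3) = 413.3 kN → gross-section yield.

413.3 kN (gross-section yield governs)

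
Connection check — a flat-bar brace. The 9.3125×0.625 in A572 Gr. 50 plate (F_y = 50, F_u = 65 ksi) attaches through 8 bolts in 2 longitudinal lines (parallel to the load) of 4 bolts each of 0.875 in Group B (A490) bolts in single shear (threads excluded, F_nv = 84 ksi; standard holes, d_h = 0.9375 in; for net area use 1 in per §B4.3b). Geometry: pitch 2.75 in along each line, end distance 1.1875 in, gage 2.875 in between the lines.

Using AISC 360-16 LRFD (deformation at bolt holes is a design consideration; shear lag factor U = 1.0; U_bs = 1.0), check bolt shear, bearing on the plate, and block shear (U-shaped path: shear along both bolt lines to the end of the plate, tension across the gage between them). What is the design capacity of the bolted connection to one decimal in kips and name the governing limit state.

Bolt shear: A_b = π(0.875)²/4 = 0.60132 in². φR_n = 0.75 × 84 × 0.60132 × 8 × 1 = 303.1 kips.
Bearing (0.625 in plate, F_u = 65 ksi): end bolts L_c = 1.1875 − 0.9375/2 = 0.71875, R_n = min(1.2×0.71875×0.625×65, 2.4×0.875×0.625×65) = 35.039 kips/bolt; interior L_c = 2.75 − 0.9375 = 1.8125, R_n = 85.313 kips/bolt. φR_n = 0.75 × (2×35.039 + 6×85.313) = 436.5 kips.
Block shear: shear path 2×[1.1875+3×2.75] = 2×9.4375 in, A_gv = 11.797, A_nv = 2×(9.4375 − 3.5×1)×0.625 = 7.4219 in²; tension across gage: (2.875 − 1×1)×0.625 = 1.1719 in². R_n = min(0.6×65×7.4219, 0.6×50×11.797) + 1.0×65×1.1719 = min(289.45, 353.91) + 76.174 = 365.62 kips. φR_n = 0.75 × 365.62 = 274.2 kips.
Governing: min(303.1, 436.5, 274.2) = 274.2 kips → block shear.

274.2 kips (block shear governs)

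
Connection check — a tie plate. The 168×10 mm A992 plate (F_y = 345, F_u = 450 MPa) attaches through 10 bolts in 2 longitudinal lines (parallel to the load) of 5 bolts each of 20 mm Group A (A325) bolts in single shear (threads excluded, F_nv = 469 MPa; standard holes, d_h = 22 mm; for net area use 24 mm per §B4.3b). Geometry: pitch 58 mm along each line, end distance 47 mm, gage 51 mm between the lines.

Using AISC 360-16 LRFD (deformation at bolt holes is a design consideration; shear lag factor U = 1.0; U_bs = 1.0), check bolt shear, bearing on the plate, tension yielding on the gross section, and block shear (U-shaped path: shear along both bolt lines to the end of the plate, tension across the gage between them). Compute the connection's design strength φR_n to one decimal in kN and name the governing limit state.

Bolt shear: A_b = π(20)²/4 = 314.16 mm². φR_n = 0.75 × 469 × 314.16 × 10 × 1 = 1105.1 kN.
Bearing (10 mm plate, F_u = 450 MPa): end bolts L_c = 47 − 22/2 = 36, R_n = min(1.2×36×10×450, 2.4×20×10×450) = 194.4 kN/bolt; interior L_c = 58 − 22 = 36, R_n = 194.4 kN/bolt. φR_n = 0.75 × (2×194.4 + 8×194.4) = 1458.0 kN.
Tension yield (gross): A_g = 168×10 = 1680 mm². φR_n = 0.90 × 345 × 1680 = 521.6 kN.
Block shear: shear path 2×[47+4×58] = 2×279 mm, A_gv = 5580, A_nv = 2×(279 − 4.5×24)×10 = 3420 mm²; tension across gage: (51 − 1×24)×10 = 270 mm². R_n = min(0.6×450×3420, 0.6×345×5580) + 1.0×450×270 = min(923.4, 1155.1) + 121.5 = 1044.9 kN. φR_n = 0.75 × 1044.9 = 783.7 kN.
Governing: min(1105.1, 1458.0, 521.6, 783.7) = 521.6 kN → gross-section yield.

521.6 kN (gross-section yield governs)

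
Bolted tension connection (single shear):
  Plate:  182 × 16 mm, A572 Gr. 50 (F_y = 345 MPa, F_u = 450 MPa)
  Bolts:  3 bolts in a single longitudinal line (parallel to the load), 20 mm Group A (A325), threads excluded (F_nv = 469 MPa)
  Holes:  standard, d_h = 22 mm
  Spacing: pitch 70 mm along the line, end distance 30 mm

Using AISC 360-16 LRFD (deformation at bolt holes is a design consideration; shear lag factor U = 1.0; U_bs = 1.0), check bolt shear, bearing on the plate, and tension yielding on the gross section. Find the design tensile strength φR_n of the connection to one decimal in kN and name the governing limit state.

331.5 kN (bolt shear governs)

Bolt shear: A_b = π(20)²/4 = 314.16 mm². φR_n = 0.75 × 469 × 314.16 × 3 × 1 = 331.5 kN.
Bearing (16 mm plate, F_u = 450 MPa): end bolts L_c = 30 − 22/2 = 19, R_n = min(1.2×19×16×450, 2.4×20×16×450) = 164.16 kN/bolt; interior L_c = 70 − 22 = 48, R_n = 345.6 kN/bolt. φR_n = 0.75 × (1×164.16 + 2×345.6) = 641.5 kN.
Tension yield (gross): A_g = 182×16 = 2912 mm². φR_n = 0.90 × 345 × 2912 = 904.2 kN.
Governing: min(331.5, 641.5, 904.2) = 331.5 kN → bolt shear.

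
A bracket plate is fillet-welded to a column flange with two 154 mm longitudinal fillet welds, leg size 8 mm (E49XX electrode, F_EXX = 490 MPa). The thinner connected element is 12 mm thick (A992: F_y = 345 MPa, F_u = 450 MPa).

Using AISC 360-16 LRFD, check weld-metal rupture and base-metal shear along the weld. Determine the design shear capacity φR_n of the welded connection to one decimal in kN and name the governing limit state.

Weld metal: throat = 0.707×8 = 5.656 mm, L = 2×154 = 308 mm. φR_n = 0.75 × 0.6 × 490 × 5.656 × 308 = 384.1 kN.
Base metal shear (12 mm plate): yield φR_n = 1.0×0.6×345×12×308 = 765.1 kN; rupture φR_n = 0.75×0.6×450×12×308 = 748.4 kN; take 748.4 kN (rupture).
Governing: min(384.1, 748.4) = 384.1 kN → weld metal.

384.1 kN (weld metal governs)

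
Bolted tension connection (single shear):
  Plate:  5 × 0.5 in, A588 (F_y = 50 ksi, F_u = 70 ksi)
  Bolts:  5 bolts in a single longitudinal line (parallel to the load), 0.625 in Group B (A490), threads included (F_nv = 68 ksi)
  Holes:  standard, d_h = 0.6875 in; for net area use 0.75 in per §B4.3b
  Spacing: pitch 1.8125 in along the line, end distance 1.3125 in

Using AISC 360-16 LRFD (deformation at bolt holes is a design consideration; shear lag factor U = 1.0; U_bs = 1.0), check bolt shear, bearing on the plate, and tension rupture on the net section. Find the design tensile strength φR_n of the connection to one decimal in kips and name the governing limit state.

78.2 kips (bolt shear governs)

Bolt shear: A_b = π(0.625)²/4 = 0.3068 in². φR_n = 0.75 × 68 × 0.3068 × 5 × 1 = 78.2 kips.
Bearing (0.5 in plate, F_u = 70 ksi): end bolts L_c = 1.3125 − 0.6875/2 = 0.96875, R_n = min(1.2×0.96875×0.5×70, 2.4×0.625×0.5×70) = 40.688 kips/bolt; interior L_c = 1.8125 − 0.6875 = 1.125, R_n = 47.25 kips/bolt. φR_n = 0.75 × (1×40.688 + 4×47.25) = 172.3 kips.
Tension rupture (net): A_n = (5 − 1×0.75)×0.5 = 2.125 in² (U = 1.0, A_e = A_n). φR_n = 0.75 × 70 × 2.125 = 111.6 kips.
Governing: min(78.2, 172.3, 111.6) = 78.2 kips → bolt shear.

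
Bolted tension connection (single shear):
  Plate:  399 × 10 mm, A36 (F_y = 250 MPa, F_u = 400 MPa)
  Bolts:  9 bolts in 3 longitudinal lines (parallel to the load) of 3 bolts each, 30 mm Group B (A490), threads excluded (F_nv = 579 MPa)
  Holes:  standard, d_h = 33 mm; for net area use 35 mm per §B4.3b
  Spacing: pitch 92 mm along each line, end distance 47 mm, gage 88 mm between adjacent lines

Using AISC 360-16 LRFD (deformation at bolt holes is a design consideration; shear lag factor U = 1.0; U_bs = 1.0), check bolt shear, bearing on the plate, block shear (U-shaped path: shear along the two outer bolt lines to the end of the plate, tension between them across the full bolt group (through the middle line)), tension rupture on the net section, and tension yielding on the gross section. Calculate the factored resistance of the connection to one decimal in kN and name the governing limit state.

Bolt shear: A_b = π(30)²/4 = 706.86 mm². φR_n = 0.75 × 579 × 706.86 × 9 × 1 = 2762.6 kN.
Bearing (10 mm plate, F_u = 400 MPa): end bolts L_c = 47 − 33/2 = 30.5, R_n = min(1.2×30.5×10×400, 2.4×30×10×400) = 146.4 kN/bolt; interior L_c = 92 − 33 = 59, R_n = 283.2 kN/bolt. φR_n = 0.75 × (3×146.4 + 6×283.2) = 1603.8 kN.
Block shear: shear path 2×[47+2×92] = 2×231 mm, A_gv = 4620, A_nv = 2×(231 − 2.5×35)×10 = 2870 mm²; tension across gage: (176 − 2×35)×10 = 1060 mm². R_n = min(0.6×400×2870, 0.6×250×4620) + 1.0×400×1060 = min(688.8, 693) + 424 = 1112.8 kN. φR_n = 0.75 × 1112.8 = 834.6 kN.
Tension rupture (net): A_n = (399 − 3×35)×10 = 2940 mm² (U = 1.0, A_e = A_n). φR_n = 0.75 × 400 × 2940 = 882.0 kN.
Tension yield (gross): A_g = 399×10 = 3990 mm². φR_n = 0.90 × 250 × 3990 = 897.8 kN.
Governing: min(2762.6, 1603.8, 834.6, 882.0, 897.8) = 834.6 kN → block shear.

834.6 kN (block shear governs)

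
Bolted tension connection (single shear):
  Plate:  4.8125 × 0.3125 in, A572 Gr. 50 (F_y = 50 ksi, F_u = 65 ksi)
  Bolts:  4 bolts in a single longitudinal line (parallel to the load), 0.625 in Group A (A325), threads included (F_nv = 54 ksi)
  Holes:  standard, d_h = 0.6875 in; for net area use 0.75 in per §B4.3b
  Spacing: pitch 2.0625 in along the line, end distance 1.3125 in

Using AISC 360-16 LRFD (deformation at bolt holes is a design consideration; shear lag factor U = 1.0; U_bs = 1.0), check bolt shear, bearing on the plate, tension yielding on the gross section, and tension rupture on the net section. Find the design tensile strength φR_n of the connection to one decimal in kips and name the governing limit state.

Bolt shear: A_b = π(0.625)²/4 = 0.3068 in². φR_n = 0.75 × 54 × 0.3068 × 4 × 1 = 49.7 kips.
Bearing (0.3125 in plate, F_u = 65 ksi): end bolts L_c = 1.3125 − 0.6875/2 = 0.96875, R_n = min(1.2×0.96875×0.3125×65, 2.4×0.625×0.3125×65) = 23.613 kips/bolt; interior L_c = 2.0625 − 0.6875 = 1.375, R_n = 30.469 kips/bolt. φR_n = 0.75 × (1×23.613 + 3×30.469) = 86.3 kips.
Tension yield (gross): A_g = 4.8125×0.3125 = 1.5039 in². φR_n = 0.90 × 50 × 1.5039 = 67.7 kips.
Tension rupture (net): A_n = (4.8125 − 1×0.75)×0.3125 = 1.2695 in² (U = 1.0, A_e = A_n). φR_n = 0.75 × 65 × 1.2695 = 61.9 kips.
Governing: min(49.7, 86.3, 67.7, 61.9) = 49.7 kips → bolt shear.

49.7 kips (bolt shear governs)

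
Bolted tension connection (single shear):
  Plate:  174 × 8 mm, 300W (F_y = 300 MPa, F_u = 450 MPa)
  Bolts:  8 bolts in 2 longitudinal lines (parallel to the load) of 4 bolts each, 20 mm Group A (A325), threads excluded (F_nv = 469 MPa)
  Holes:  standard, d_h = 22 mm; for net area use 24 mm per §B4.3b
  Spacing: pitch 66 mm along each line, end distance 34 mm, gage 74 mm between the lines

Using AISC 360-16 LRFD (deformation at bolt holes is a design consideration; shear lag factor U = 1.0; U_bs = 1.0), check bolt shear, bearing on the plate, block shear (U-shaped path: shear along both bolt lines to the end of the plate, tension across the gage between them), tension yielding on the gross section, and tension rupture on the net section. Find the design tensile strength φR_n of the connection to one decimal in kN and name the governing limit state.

340.2 kN (net-section rupture governs)

Bolt shear: A_b = π(20)²/4 = 314.16 mm². φR_n = 0.75 × 469 × 314.16 × 8 × 1 = 884.0 kN.
Bearing (8 mm plate, F_u = 450 MPa): end bolts L_c = 34 − 22/2 = 23, R_n = min(1.2×23×8×450, 2.4×20×8×450) = 99.36 kN/bolt; interior L_c = 66 − 22 = 44, R_n = 172.8 kN/bolt. φR_n = 0.75 × (2×99.36 + 6×172.8) = 926.6 kN.
Block shear: shear path 2×[34+3×66] = 2×232 mm, A_gv = 3712, A_nv = 2×(232 − 3.5×24)×8 = 2368 mm²; tension across gage: (74 − 1×24)×8 = 400 mm². R_n = min(0.6×450×2368, 0.6×300×3712) + 1.0×450×400 = min(639.36, 668.16) + 180 = 819.36 kN. φR_n = 0.75 × 819.36 = 614.5 kN.
Tension yield (gross): A_g = 174×8 = 1392 mm². φR_n = 0.90 × 300 × 1392 = 375.8 kN.
Tension rupture (net): A_n = (174 − 2×24)×8 = 1008 mm² (U = 1.0, A_e = A_n). φR_n = 0.75 × 450 × 1008 = 340.2 kN.
Governing: min(884.0, 926.6, 614.5, 375.8, 340.2) = 340.2 kN → net-section rupture.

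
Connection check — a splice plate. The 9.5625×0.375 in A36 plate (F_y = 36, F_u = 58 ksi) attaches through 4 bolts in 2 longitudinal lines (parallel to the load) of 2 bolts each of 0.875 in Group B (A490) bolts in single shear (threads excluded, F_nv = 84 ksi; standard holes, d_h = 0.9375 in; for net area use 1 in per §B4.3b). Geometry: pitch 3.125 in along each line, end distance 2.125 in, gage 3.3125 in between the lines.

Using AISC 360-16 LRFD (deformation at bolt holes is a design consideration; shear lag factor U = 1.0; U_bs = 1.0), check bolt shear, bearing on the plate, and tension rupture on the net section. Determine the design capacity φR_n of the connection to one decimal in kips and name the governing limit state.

Bolt shear: A_b = π(0.875)²/4 = 0.60132 in². φR_n = 0.75 × 84 × 0.60132 × 4 × 1 = 151.5 kips.
Bearing (0.375 in plate, F_u = 58 ksi): end bolts L_c = 2.125 − 0.9375/2 = 1.65625, R_n = min(1.2×1.65625×0.375×58, 2.4×0.875×0.375×58) = 43.228 kips/bolt; interior L_c = 3.125 − 0.9375 = 2.1875, R_n = 45.675 kips/bolt. φR_n = 0.75 × (2×43.228 + 2×45.675) = 133.4 kips.
Tension rupture (net): A_n = (9.5625 − 2×1)×0.375 = 2.8359 in² (U = 1.0, A_e = A_n). φR_n = 0.75 × 58 × 2.8359 = 123.4 kips.
Governing: min(151.5, 133.4, 123.4) = 123.4 kips → net-section rupture.

123.4 kips (net-section rupture governs)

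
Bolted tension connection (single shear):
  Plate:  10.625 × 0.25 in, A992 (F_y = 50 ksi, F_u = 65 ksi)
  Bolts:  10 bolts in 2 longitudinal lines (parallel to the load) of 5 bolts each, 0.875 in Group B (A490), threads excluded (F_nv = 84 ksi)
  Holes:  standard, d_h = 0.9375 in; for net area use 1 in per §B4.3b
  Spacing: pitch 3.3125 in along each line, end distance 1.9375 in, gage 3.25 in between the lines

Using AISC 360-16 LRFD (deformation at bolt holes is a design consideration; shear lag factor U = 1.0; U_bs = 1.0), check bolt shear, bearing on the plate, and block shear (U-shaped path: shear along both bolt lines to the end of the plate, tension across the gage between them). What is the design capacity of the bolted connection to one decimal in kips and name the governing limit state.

Bolt shear: A_b = π(0.875)²/4 = 0.60132 in². φR_n = 0.75 × 84 × 0.60132 × 10 × 1 = 378.8 kips.
Bearing (0.25 in plate, F_u = 65 ksi): end bolts L_c = 1.9375 − 0.9375/2 = 1.46875, R_n = min(1.2×1.46875×0.25×65, 2.4×0.875×0.25×65) = 28.641 kips/bolt; interior L_c = 3.3125 − 0.9375 = 2.375, R_n = 34.125 kips/bolt. φR_n = 0.75 × (2×28.641 + 8×34.125) = 247.7 kips.
Block shear: shear path 2×[1.9375+4×3.3125] = 2×15.1875 in, A_gv = 7.5938, A_nv = 2×(15.1875 − 4.5×1)×0.25 = 5.3438 in²; tension across gage: (3.25 − 1×1)×0.25 = 0.5625 in². R_n = min(0.6×65×5.3438, 0.6×50×7.5938) + 1.0×65×0.5625 = min(208.41, 227.81) + 36.563 = 244.97 kips. φR_n = 0.75 × 244.97 = 183.7 kips.
Governing: min(378.8, 247.7, 183.7) = 183.7 kips → block shear.

183.7 kips (block shear governs)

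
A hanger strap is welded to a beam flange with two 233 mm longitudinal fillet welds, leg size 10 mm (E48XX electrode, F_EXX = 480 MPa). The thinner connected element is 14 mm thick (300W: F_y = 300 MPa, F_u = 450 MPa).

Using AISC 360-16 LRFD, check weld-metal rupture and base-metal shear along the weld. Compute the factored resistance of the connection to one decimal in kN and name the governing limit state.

711.6 kN (weld metal governs)

Weld metal: throat = 0.707×10 = 7.07 mm, L = 2×233 = 466 mm. φR_n = 0.75 × 0.6 × 480 × 7.07 × 466 = 711.6 kN.
Base metal shear (14 mm plate): yield φR_n = 1.0×0.6×300×14×466 = 1174.3 kN; rupture φR_n = 0.75×0.6×450×14×466 = 1321.1 kN; take 1174.3 kN (yield).
Governing: min(711.6, 1174.3) = 711.6 kN → weld metal.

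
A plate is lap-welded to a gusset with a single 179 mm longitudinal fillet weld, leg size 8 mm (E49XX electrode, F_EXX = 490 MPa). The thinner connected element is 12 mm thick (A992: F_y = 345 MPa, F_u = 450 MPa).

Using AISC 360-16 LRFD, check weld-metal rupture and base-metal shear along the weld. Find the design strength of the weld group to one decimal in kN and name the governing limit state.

223.2 kN (weld metal governs)

Weld metal: throat = 0.707×8 = 5.656 mm, L = 179 mm. φR_n = 0.75 × 0.6 × 490 × 5.656 × 179 = 223.2 kN.
Base metal shear (12 mm plate): yield φR_n = 1.0×0.6×345×12×179 = 444.6 kN; rupture φR_n = 0.75×0.6×450×12×179 = 435.0 kN; take 435.0 kN (rupture).
Governing: min(223.2, 435.0) = 223.2 kN → weld metal.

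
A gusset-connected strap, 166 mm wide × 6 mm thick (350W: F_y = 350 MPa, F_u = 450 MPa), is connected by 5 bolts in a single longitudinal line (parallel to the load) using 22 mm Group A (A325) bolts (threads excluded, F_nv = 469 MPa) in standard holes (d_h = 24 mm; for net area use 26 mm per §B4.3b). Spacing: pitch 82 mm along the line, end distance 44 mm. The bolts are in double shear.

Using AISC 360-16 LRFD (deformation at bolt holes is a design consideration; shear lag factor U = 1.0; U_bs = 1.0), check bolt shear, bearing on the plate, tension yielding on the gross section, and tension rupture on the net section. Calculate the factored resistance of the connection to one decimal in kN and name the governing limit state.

Bolt shear: A_b = π(22)²/4 = 380.13 mm². φR_n = 0.75 × 469 × 380.13 × 5 × 2 = 1337.1 kN.
Bearing (6 mm plate, F_u = 450 MPa): end bolts L_c = 44 − 24/2 = 32, R_n = min(1.2×32×6×450, 2.4×22×6×450) = 103.68 kN/bolt; interior L_c = 82 − 24 = 58, R_n = 142.56 kN/bolt. φR_n = 0.75 × (1×103.68 + 4×142.56) = 505.4 kN.
Tension yield (gross): A_g = 166×6 = 996 mm². φR_n = 0.90 × 350 × 996 = 313.7 kN.
Tension rupture (net): A_n = (166 − 1×26)×6 = 840 mm² (U = 1.0, A_e = A_n). φR_n = 0.75 × 450 × 840 = 283.5 kN.
Governing: min(1337.1, 505.4, 313.7, 283.5) = 283.5 kN → net-section rupture.

283.5 kN (net-section rupture governs)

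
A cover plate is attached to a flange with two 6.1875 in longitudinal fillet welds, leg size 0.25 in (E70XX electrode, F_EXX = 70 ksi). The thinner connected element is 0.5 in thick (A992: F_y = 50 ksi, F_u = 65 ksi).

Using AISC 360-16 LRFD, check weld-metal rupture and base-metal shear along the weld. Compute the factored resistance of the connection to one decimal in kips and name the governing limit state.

Weld metal: throat = 0.707×0.25 = 0.17675 in, L = 2×6.1875 = 12.375 in. φR_n = 0.75 × 0.6 × 70 × 0.17675 × 12.375 = 68.9 kips.
Base metal shear (0.5 in plate): yield φR_n = 1.0×0.6×50×0.5×12.375 = 185.6 kips; rupture φR_n = 0.75×0.6×65×0.5×12.375 = 181.0 kips; take 181.0 kips (rupture).
Governing: min(68.9, 181.0) = 68.9 kips → weld metal.

68.9 kips (weld metal governs)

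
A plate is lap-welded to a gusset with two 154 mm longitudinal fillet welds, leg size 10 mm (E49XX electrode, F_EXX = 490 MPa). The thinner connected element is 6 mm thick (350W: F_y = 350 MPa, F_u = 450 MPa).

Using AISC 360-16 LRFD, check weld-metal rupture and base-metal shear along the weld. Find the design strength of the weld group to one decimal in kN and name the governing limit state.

374.2 kN (base-metal shear governs)

Weld metal: throat = 0.707×10 = 7.07 mm, L = 2×154 = 308 mm. φR_n = 0.75 × 0.6 × 490 × 7.07 × 308 = 480.2 kN.
Base metal shear (6 mm plate): yield φR_n = 1.0×0.6×350×6×308 = 388.1 kN; rupture φR_n = 0.75×0.6×450×6×308 = 374.2 kN; take 374.2 kN (rupture).
Governing: min(480.2, 374.2) = 374.2 kN → base-metal shear.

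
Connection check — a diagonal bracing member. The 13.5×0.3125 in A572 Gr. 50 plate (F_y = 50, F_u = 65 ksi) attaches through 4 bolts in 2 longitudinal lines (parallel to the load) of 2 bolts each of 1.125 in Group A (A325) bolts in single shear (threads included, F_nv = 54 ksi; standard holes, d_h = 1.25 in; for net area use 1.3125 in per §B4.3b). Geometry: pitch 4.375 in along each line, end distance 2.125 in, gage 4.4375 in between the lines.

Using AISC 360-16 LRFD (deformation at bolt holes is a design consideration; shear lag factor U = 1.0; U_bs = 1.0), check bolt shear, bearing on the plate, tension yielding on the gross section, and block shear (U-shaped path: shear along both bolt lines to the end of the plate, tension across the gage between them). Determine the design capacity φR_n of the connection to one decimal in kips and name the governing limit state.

130.4 kips (block shear governs)

Bolt shear: A_b = π(1.125)²/4 = 0.99402 in². φR_n = 0.75 × 54 × 0.99402 × 4 × 1 = 161.0 kips.
Bearing (0.3125 in plate, F_u = 65 ksi): end bolts L_c = 2.125 − 1.25/2 = 1.5, R_n = min(1.2×1.5×0.3125×65, 2.4×1.125×0.3125×65) = 36.563 kips/bolt; interior L_c = 4.375 − 1.25 = 3.125, R_n = 54.844 kips/bolt. φR_n = 0.75 × (2×36.563 + 2×54.844) = 137.1 kips.
Tension yield (gross): A_g = 13.5×0.3125 = 4.2188 in². φR_n = 0.90 × 50 × 4.2188 = 189.8 kips.
Block shear: shear path 2×[2.125+1×4.375] = 2×6.5 in, A_gv = 4.0625, A_nv = 2×(6.5 − 1.5×1.3125)×0.3125 = 2.832 in²; tension across gage: (4.4375 − 1×1.3125)×0.3125 = 0.97656 in². R_n = min(0.6×65×2.832, 0.6×50×4.0625) + 1.0×65×0.97656 = min(110.45, 121.88) + 63.476 = 173.93 kips. φR_n = 0.75 × 173.93 = 130.4 kips.
Governing: min(161.0, 137.1, 189.8, 130.4) = 130.4 kips → block shear.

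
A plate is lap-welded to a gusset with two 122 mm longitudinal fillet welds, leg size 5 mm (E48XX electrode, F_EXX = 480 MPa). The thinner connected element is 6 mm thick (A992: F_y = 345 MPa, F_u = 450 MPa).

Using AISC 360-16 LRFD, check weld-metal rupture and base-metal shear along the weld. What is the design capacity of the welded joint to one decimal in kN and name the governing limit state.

186.3 kN (weld metal governs)

Weld metal: throat = 0.707×5 = 3.535 mm, L = 2×122 = 244 mm. φR_n = 0.75 × 0.6 × 480 × 3.535 × 244 = 186.3 kN.
Base metal shear (6 mm plate): yield φR_n = 1.0×0.6×345×6×244 = 303.0 kN; rupture φR_n = 0.75×0.6×450×6×244 = 296.5 kN; take 296.5 kN (rupture).
Governing: min(186.3, 296.5) = 186.3 kN → weld metal.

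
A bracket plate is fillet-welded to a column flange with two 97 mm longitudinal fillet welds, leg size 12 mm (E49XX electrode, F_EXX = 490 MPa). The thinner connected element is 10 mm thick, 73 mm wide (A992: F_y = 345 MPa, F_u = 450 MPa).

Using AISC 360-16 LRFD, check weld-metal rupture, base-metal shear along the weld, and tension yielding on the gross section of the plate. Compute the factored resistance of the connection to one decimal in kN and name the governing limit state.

Weld metal: throat = 0.707×12 = 8.484 mm, L = 2×97 = 194 mm. φR_n = 0.75 × 0.6 × 490 × 8.484 × 194 = 362.9 kN.
Base metal shear (10 mm plate): yield φR_n = 1.0×0.6×345×10×194 = 401.6 kN; rupture φR_n = 0.75×0.6×450×10×194 = 392.9 kN; take 392.9 kN (rupture).
Tension yield (gross): A_g = 73×10 = 730 mm². φR_n = 0.90 × 345 × 730 = 226.7 kN.
Governing: min(362.9, 392.9, 226.7) = 226.7 kN → gross-section yield.

226.7 kN (gross-section yield governs)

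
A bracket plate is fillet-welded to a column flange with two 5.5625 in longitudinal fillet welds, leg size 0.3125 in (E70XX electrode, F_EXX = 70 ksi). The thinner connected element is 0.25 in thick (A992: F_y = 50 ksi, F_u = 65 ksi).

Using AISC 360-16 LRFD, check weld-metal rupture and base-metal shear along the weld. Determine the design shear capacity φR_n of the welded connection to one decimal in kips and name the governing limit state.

Weld metal: throat = 0.707×0.3125 = 0.22094 in, L = 2×5.5625 = 11.125 in. φR_n = 0.75 × 0.6 × 70 × 0.22094 × 11.125 = 77.4 kips.
Base metal shear (0.25 in plate): yield φR_n = 1.0×0.6×50×0.25×11.125 = 83.4 kips; rupture φR_n = 0.75×0.6×65×0.25×11.125 = 81.4 kips; take 81.4 kips (rupture).
Governing: min(77.4, 81.4) = 77.4 kips → weld metal.

77.4 kips (weld metal governs)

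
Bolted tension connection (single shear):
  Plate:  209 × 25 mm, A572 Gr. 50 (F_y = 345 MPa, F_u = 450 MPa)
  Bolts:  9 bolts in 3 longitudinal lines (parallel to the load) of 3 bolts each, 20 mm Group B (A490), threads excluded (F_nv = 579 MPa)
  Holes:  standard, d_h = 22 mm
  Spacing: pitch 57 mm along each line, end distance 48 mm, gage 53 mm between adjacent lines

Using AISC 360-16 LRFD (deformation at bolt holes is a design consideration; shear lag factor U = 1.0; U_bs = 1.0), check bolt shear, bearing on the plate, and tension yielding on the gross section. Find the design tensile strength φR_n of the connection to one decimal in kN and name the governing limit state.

1227.8 kN (bolt shear governs)

Bolt shear: A_b = π(20)²/4 = 314.16 mm². φR_n = 0.75 × 579 × 314.16 × 9 × 1 = 1227.8 kN.
Bearing (25 mm plate, F_u = 450 MPa): end bolts L_c = 48 − 22/2 = 37, R_n = min(1.2×37×25×450, 2.4×20×25×450) = 499.5 kN/bolt; interior L_c = 57 − 22 = 35, R_n = 472.5 kN/bolt. φR_n = 0.75 × (3×499.5 + 6×472.5) = 3250.1 kN.
Tension yield (gross): A_g = 209×25 = 5225 mm². φR_n = 0.90 × 345 × 5225 = 1622.4 kN.
Governing: min(1227.8, 3250.1, 1622.4) = 1227.8 kN → bolt shear.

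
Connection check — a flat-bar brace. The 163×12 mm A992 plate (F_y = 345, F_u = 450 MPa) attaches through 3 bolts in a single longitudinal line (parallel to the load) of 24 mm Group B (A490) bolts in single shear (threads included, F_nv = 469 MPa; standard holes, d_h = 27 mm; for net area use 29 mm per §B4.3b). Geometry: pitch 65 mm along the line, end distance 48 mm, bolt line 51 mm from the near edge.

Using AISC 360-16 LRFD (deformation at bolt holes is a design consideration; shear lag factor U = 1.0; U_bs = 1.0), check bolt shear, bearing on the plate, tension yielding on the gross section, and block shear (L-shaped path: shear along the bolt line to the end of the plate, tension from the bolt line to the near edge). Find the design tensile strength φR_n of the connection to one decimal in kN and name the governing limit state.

Bolt shear: A_b = π(24)²/4 = 452.39 mm². φR_n = 0.75 × 469 × 452.39 × 3 × 1 = 477.4 kN.
Bearing (12 mm plate, F_u = 450 MPa): end bolts L_c = 48 − 27/2 = 34.5, R_n = min(1.2×34.5×12×450, 2.4×24×12×450) = 223.56 kN/bolt; interior L_c = 65 − 27 = 38, R_n = 246.24 kN/bolt. φR_n = 0.75 × (1×223.56 + 2×246.24) = 537.0 kN.
Tension yield (gross): A_g = 163×12 = 1956 mm². φR_n = 0.90 × 345 × 1956 = 607.3 kN.
Block shear: shear path 1×[48+2×65] = 1×178 mm, A_gv = 2136, A_nv = 1×(178 − 2.5×29)×12 = 1266 mm²; tension to near edge: (51 − 0.5×29)×12 = 438 mm². R_n = min(0.6×450×1266, 0.6×345×2136) + 1.0×450×438 = min(341.82, 442.15) + 197.1 = 538.92 kN. φR_n = 0.75 × 538.92 = 404.2 kN.
Governing: min(477.4, 537.0, 607.3, 404.2) = 404.2 kN → block shear.

404.2 kN (block shear governs)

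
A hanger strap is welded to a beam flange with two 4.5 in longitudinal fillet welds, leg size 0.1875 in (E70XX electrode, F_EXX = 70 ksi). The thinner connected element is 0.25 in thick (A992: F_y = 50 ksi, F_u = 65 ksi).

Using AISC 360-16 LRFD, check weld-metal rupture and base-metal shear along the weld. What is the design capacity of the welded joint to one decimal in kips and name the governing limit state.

Weld metal: throat = 0.707×0.1875 = 0.13256 in, L = 2×4.5 = 9 in. φR_n = 0.75 × 0.6 × 70 × 0.13256 × 9 = 37.6 kips.
Base metal shear (0.25 in plate): yield φR_n = 1.0×0.6×50×0.25×9 = 67.5 kips; rupture φR_n = 0.75×0.6×65×0.25×9 = 65.8 kips; take 65.8 kips (rupture).
Governing: min(37.6, 65.8) = 37.6 kips → weld metal.

37.6 kips (weld metal governs)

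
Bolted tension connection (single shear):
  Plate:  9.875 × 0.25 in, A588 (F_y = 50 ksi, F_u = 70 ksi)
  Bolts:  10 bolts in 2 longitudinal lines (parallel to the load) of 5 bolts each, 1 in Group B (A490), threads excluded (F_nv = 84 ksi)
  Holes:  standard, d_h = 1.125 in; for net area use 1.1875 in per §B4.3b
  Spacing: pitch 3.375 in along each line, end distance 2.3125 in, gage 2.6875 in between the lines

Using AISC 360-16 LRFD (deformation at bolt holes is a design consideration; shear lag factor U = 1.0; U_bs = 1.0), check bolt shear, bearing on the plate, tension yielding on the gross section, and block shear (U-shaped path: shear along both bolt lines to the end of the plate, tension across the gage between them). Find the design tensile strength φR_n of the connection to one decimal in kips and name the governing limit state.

111.1 kips (gross-section yield governs)

Bolt shear: A_b = π(1)²/4 = 0.7854 in². φR_n = 0.75 × 84 × 0.7854 × 10 × 1 = 494.8 kips.
Bearing (0.25 in plate, F_u = 70 ksi): end bolts L_c = 2.3125 − 1.125/2 = 1.75, R_n = min(1.2×1.75×0.25×70, 2.4×1×0.25×70) = 36.75 kips/bolt; interior L_c = 3.375 − 1.125 = 2.25, R_n = 42 kips/bolt. φR_n = 0.75 × (2×36.75 + 8×42) = 307.1 kips.
Tension yield (gross): A_g = 9.875×0.25 = 2.4688 in². φR_n = 0.90 × 50 × 2.4688 = 111.1 kips.
Block shear: shear path 2×[2.3125+4×3.375] = 2×15.8125 in, A_gv = 7.9063, A_nv = 2×(15.8125 − 4.5×1.1875)×0.25 = 5.2344 in²; tension across gage: (2.6875 − 1×1.1875)×0.25 = 0.375 in². R_n = min(0.6×70×5.2344, 0.6×50×7.9063) + 1.0×70×0.375 = min(219.84, 237.19) + 26.25 = 246.09 kips. φR_n = 0.75 × 246.09 = 184.6 kips.
Governing: min(494.8, 307.1, 111.1, 184.6) = 111.1 kips → gross-section yield.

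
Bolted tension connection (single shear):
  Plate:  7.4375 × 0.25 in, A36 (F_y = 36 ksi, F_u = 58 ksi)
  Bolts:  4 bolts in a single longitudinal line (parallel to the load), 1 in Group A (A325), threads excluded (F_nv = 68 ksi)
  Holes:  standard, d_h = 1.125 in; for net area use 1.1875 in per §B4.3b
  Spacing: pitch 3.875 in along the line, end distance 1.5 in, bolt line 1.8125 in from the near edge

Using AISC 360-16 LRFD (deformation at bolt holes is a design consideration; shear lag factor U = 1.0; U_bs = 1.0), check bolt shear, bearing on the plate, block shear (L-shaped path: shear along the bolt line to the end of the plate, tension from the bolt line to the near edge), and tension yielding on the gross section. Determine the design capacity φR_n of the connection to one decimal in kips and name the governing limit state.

Bolt shear: A_b = π(1)²/4 = 0.7854 in². φR_n = 0.75 × 68 × 0.7854 × 4 × 1 = 160.2 kips.
Bearing (0.25 in plate, F_u = 58 ksi): end bolts L_c = 1.5 − 1.125/2 = 0.9375, R_n = min(1.2×0.9375×0.25×58, 2.4×1×0.25×58) = 16.313 kips/bolt; interior L_c = 3.875 − 1.125 = 2.75, R_n = 34.8 kips/bolt. φR_n = 0.75 × (1×16.313 + 3×34.8) = 90.5 kips.
Block shear: shear path 1×[1.5+3×3.875] = 1×13.125 in, A_gv = 3.2813, A_nv = 1×(13.125 − 3.5×1.1875)×0.25 = 2.2422 in²; tension to near edge: (1.8125 − 0.5×1.1875)×0.25 = 0.30469 in². R_n = min(0.6×58×2.2422, 0.6×36×3.2813) + 1.0×58×0.30469 = min(78.029, 70.876) + 17.672 = 88.548 kips. φR_n = 0.75 × 88.548 = 66.4 kips.
Tension yield (gross): A_g = 7.4375×0.25 = 1.8594 in². φR_n = 0.90 × 36 × 1.8594 = 60.2 kips.
Governing: min(160.2, 90.5, 66.4, 60.2) = 60.2 kips → gross-section yield.

60.2 kips (gross-section yield governs)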